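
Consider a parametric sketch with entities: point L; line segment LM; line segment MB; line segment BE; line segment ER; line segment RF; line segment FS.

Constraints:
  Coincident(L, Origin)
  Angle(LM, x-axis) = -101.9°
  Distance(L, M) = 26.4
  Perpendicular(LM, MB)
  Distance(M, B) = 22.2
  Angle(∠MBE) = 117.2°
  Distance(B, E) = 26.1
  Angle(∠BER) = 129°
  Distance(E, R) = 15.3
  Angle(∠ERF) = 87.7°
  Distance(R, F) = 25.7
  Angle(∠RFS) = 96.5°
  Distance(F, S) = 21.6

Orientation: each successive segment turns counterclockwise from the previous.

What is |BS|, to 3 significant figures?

11.5

L is at the origin; LM runs at -101.9° with length 26.4, so M = (-5.44, -25.8). LM is perpendicular to MB, so MB runs at -11.9°; with |MB| = 22.2, B = (16.3, -30.4). ∠MBE = 117.2° gives BE at 50.9° from the x-axis; with |BE| = 26.1, E = (32.7, -10.2). ∠BER = 129.0° gives ER at 102° from the x-axis; with |ER| = 15.3, R = (29.6, 4.82). ∠ERF = 87.7° gives RF at -166° from the x-axis; with |RF| = 25.7, F = (4.67, -1.49). ∠RFS = 96.5° gives FS at -82.3° from the x-axis; with |FS| = 21.6, S = (7.56, -22.9). Then |BS| = |S − B| = 11.5.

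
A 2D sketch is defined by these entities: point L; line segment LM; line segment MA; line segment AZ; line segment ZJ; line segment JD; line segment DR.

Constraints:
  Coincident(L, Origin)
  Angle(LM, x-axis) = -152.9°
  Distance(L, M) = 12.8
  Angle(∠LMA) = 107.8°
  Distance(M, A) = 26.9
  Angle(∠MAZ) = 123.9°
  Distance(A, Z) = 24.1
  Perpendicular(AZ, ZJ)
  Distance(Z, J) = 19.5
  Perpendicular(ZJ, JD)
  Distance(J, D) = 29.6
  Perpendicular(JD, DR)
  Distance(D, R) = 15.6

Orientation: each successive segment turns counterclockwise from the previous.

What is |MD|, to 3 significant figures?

9.92

L is at the origin; LM runs at -152.9° with length 12.8, so M = (-11.4, -5.83). ∠LMA = 107.8° gives MA at -80.7° from the x-axis; with |MA| = 26.9, A = (-7.05, -32.4). ∠MAZ = 123.9° gives AZ at -24.6° from the x-axis; with |AZ| = 24.1, Z = (14.9, -42.4). AZ is perpendicular to ZJ, so ZJ runs at 65.4°; with |ZJ| = 19.5, J = (23.0, -24.7). The perpendicularity gives JD at right angles to ZJ, so JD runs at 155°; with |JD| = 29.6, D = (-3.93, -12.4). Then |MD| = |D − M| = 9.92.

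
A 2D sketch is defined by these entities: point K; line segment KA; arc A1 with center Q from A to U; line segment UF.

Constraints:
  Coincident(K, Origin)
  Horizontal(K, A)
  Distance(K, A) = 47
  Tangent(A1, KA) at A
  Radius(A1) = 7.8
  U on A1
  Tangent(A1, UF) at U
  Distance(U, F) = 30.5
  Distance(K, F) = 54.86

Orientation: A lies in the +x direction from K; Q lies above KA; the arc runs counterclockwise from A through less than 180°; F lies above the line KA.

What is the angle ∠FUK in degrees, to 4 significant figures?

73.51°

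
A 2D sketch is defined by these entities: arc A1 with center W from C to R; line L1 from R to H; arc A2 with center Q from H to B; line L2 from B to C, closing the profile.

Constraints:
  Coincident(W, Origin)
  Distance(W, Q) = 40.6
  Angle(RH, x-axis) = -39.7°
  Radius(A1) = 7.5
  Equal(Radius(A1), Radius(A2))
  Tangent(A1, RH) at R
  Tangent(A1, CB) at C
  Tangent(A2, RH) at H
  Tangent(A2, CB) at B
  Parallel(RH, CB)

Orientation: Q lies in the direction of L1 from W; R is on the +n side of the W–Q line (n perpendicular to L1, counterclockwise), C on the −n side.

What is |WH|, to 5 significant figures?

41.287

The slot axis is L1's direction at -39.7°, so u = (cos -39.7°, sin -39.7°) = (0.76940, -0.63877) and n = (−sin -39.7°, cos -39.7°) = (0.63877, 0.76940). W is at the origin and Q lies 40.6 along u from W, so Q = 40.6·u = (31.238, -25.934). Tangency of A1 to both parallel lines with radius 7.5 puts R and C at W ± 7.5·n: R = (4.7908, 5.7705), C = (-4.7908, -5.7705). Equal radii place H and B the same way about Q: H = Q + 7.5·n = (36.028, -20.163), B = Q − 7.5·n = (26.447, -31.704). Then |WH| = |H − W| = 41.287.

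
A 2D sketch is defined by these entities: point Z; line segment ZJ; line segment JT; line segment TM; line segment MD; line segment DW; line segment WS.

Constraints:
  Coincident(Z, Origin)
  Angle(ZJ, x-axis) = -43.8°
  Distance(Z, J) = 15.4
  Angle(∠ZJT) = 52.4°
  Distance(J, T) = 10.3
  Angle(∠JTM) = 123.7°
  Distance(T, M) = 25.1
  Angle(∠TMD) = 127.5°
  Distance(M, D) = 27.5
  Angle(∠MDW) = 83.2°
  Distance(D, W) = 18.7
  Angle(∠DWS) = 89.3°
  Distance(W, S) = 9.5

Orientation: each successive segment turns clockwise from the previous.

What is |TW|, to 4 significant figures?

40.59

Z is at the origin; ZJ runs at -43.8° with length 15.4, so J = (11.12, -10.66). ∠ZJT = 52.4° gives JT at -171.4° from the x-axis; with |JT| = 10.3, T = (0.9309, -12.20). ∠JTM = 123.7° gives TM at 132.3° from the x-axis; with |TM| = 25.1, M = (-15.96, 6.366). ∠TMD = 127.5° gives MD at 79.80° from the x-axis; with |MD| = 27.5, D = (-11.09, 33.43). ∠MDW = 83.2° gives DW at -17.00° from the x-axis; with |DW| = 18.7, W = (6.791, 27.96). Then |TW| = |W − T| = 40.59.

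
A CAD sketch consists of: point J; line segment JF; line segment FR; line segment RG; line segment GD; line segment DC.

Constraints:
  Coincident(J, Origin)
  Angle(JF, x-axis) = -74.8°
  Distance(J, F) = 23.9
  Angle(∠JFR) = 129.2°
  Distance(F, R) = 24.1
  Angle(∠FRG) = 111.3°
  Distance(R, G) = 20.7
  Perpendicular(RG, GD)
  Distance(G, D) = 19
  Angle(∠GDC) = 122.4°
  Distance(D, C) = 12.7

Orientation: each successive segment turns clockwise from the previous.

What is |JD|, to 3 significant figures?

30.0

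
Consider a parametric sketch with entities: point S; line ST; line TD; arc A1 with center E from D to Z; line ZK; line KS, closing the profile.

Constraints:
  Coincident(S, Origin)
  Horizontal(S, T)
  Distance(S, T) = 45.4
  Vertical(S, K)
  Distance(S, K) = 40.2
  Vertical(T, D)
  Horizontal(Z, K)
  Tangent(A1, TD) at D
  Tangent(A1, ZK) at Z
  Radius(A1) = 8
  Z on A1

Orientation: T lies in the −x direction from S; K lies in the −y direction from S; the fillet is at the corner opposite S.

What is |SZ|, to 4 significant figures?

54.91

S is at the origin; ST is horizontal with |ST| = 45.4 and T on the −x side, so T = (-45.40, 0.000). SK is vertical with |SK| = 40.2 and K on the −y side, so K = (0.000, -40.20). The virtual corner opposite S is at (-45.40, -40.20). A1 meets TD tangentially, so ED is at right angles to TD and tangency of A1 to ZK means the radius EZ is perpendicular to ZK, with radius 8.0, so the center E sits 8.0 in from both sides at E = (-37.40, -32.20). That places the tangent points at D = (-45.40, -32.20) on TD and Z = (-37.40, -40.20) on ZK. Then |SZ| = |Z − S| = 54.91.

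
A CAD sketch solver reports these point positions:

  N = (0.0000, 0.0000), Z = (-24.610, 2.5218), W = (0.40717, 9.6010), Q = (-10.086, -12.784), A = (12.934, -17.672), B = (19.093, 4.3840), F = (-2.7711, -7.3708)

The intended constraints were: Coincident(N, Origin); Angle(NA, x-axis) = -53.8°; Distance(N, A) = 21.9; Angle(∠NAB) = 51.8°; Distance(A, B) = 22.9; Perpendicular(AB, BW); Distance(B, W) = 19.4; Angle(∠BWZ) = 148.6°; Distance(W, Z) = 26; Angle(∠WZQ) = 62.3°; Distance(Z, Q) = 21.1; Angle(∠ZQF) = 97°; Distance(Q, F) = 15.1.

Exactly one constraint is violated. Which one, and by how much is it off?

Distance(Q, F) = 15.1 — off by 6.00.

N = (0.00, 0.00) ✓; NA at -53.80° ✓; |NA| = 21.90 ✓; ∠NAB = 51.80° ✓; |AB| = 22.90 ✓; ∠(AB, BW) = 90.00° ✓; |BW| = 19.40 ✓; ∠BWZ = 148.6° ✓; |WZ| = 26.00 ✓; ∠WZQ = 62.30° ✓; |ZQ| = 21.10 ✓; ∠ZQF = 97.00° ✓; |QF| = 9.100 ✗.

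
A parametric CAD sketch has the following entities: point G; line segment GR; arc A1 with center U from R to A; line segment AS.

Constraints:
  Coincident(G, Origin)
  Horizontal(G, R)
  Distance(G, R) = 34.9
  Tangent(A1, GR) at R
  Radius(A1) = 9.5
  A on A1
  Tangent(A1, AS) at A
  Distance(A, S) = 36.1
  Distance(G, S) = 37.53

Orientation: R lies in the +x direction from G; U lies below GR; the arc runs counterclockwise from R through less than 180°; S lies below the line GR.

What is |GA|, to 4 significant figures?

27.04

G is at the origin; GR is horizontal with |GR| = 34.9 and R on the +x side, so R = (34.90, 0.000). A1 meets GR tangentially, so UR is at right angles to GR, so U = R + (0, -9.5) = (34.90, -9.500). Since UA ⟂ AS (tangency), |US| = √(9.5² + 36.1²) = 37.33 regardless of where A sits on A1. So S lies on both circle(G, 37.53) and circle(U, 37.33); the below-GR intersection is S = (9.044, -36.42). A is the foot of the tangent from S: A = (26.60, -4.880).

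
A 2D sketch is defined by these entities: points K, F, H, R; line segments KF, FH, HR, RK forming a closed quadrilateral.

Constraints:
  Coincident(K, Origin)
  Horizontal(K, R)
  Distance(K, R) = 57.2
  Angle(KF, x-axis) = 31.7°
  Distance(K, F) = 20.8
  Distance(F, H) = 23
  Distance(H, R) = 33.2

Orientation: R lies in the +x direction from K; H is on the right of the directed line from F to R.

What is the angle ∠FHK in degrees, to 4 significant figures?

47.11°

Checks: K.y = 0.00, R.y = 0.00 ✓; |FH| = 23.00 ✓; |HR| = 33.20 ✓.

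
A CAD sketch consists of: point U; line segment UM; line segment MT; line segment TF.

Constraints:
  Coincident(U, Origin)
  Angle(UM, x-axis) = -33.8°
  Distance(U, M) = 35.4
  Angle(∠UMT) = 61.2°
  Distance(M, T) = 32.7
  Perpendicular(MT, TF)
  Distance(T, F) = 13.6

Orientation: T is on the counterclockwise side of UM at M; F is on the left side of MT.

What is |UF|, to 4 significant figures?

23.42

∠UMT = 61.2°, so MT runs at -33.8° + (180° − 61.2°) = 85.00° from the x-axis; with |MT| = 32.7, T = M + 32.7·(cos 85.00°, sin 85.00°) = (32.27, 12.88). MT ⟂ TF; with |TF| = 13.6 on the left of MT, F = T + 13.6·(-0.9962, 0.08716) = (18.72, 14.07). Then |UF| = |F − U| = 23.42.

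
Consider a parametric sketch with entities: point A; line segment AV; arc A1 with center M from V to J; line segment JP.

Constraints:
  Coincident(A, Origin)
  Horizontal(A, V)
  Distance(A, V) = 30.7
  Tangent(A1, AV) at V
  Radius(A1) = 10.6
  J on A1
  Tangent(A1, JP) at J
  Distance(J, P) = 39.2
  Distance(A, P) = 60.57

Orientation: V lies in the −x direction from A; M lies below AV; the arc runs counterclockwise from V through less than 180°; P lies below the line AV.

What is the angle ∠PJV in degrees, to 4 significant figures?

128.6°

Checks: |MJ| = 10.60 ✓; ∠(MJ, JP) = 90.00° ✓; |JP| = 39.20 ✓; |AP| = 60.57 ✓.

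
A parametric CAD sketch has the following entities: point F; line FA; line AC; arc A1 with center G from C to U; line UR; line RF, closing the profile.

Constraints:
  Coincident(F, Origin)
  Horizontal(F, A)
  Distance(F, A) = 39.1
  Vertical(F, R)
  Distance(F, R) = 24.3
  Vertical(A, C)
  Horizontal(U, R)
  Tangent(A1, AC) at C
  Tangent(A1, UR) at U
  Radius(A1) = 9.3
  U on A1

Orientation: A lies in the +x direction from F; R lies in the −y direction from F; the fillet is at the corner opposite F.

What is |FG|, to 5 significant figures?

33.362

F is at the origin; FA is horizontal with |FA| = 39.1 and A on the +x side, so A = (39.100, 0.0000). F and R share the same x with |FR| = 24.3 and R on the −y side, so R = (0.0000, -24.300). The virtual corner opposite F is at (39.100, -24.300). The tangent condition forces GC to be normal to AC and since A1 is tangent to UR there, GU ⟂ UR, with radius 9.3, so the center G sits 9.3 in from both sides at G = (29.800, -15.000). Then |FG| = |G − F| = 33.362.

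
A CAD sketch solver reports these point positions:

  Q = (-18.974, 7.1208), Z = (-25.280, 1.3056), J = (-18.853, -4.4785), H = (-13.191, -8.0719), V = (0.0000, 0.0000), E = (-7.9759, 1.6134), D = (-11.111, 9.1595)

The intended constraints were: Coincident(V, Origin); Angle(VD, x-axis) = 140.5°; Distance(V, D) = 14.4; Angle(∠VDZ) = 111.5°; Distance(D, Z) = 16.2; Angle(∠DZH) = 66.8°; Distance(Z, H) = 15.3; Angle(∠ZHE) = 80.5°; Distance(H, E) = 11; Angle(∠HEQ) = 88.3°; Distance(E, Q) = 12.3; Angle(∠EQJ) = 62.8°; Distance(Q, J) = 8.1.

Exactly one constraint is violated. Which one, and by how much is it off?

Distance(Q, J) = 8.1 — off by 3.50.

V = (0.00, 0.00) ✓; VD at 140.5° ✓; |VD| = 14.40 ✓; ∠VDZ = 111.5° ✓; |DZ| = 16.20 ✓; ∠DZH = 66.80° ✓; |ZH| = 15.30 ✓; ∠ZHE = 80.50° ✓; |HE| = 11.00 ✓; ∠HEQ = 88.30° ✓; |EQ| = 12.30 ✓; ∠EQJ = 62.80° ✓; |QJ| = 11.60 ✗.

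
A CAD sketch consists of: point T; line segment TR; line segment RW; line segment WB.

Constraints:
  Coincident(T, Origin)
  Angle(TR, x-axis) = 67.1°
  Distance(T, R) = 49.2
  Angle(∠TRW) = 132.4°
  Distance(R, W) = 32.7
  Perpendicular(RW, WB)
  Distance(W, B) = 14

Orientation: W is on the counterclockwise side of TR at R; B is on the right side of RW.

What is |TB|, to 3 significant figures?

82.9

T is at the origin; TR runs at 67.1° with length 49.2, so R = 49.2·(cos 67.1°, sin 67.1°) = (19.1, 45.3). ∠TRW = 132.4°, so RW runs at 67.1° + (180° − 132.4°) = 115° from the x-axis; with |RW| = 32.7, W = R + 32.7·(cos 115°, sin 115°) = (5.48, 75.0). RW ⟂ WB; with |WB| = 14.0 on the right of RW, B = W + 14.0·(0.909, 0.418) = (18.2, 80.9). Then |TB| = |B − T| = 82.9.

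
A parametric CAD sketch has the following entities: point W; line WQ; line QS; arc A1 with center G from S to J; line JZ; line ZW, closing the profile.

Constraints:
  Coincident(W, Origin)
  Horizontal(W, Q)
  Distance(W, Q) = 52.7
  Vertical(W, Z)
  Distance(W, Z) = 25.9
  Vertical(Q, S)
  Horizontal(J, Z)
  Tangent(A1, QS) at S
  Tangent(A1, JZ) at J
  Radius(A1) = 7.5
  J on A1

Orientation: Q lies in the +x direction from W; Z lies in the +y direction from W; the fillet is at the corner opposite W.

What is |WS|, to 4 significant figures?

55.82

The virtual corner opposite W is at (52.70, 25.90). The tangent condition forces GS to be normal to QS and since A1 is tangent to JZ there, GJ ⟂ JZ, with radius 7.5, so the center G sits 7.5 in from both sides at G = (45.20, 18.40). That places the tangent points at S = (52.70, 18.40) on QS and J = (45.20, 25.90) on JZ. Then |WS| = |S − W| = 55.82.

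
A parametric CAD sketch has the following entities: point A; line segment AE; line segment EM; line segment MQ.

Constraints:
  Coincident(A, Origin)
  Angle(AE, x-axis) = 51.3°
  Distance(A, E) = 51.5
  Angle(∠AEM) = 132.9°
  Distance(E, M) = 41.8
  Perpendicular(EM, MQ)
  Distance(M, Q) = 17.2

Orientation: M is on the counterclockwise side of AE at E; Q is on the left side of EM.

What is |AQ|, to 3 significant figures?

79.6

A is at the origin; AE runs at 51.3° with length 51.5, so E = 51.5·(cos 51.3°, sin 51.3°) = (32.2, 40.2). ∠AEM = 132.9°, so EM runs at 51.3° + (180° − 132.9°) = 98.4° from the x-axis; with |EM| = 41.8, M = E + 41.8·(cos 98.4°, sin 98.4°) = (26.1, 81.5). EM ⟂ MQ; with |MQ| = 17.2 on the left of EM, Q = M + 17.2·(-0.989, -0.146) = (9.08, 79.0). Then |AQ| = |Q − A| = 79.6.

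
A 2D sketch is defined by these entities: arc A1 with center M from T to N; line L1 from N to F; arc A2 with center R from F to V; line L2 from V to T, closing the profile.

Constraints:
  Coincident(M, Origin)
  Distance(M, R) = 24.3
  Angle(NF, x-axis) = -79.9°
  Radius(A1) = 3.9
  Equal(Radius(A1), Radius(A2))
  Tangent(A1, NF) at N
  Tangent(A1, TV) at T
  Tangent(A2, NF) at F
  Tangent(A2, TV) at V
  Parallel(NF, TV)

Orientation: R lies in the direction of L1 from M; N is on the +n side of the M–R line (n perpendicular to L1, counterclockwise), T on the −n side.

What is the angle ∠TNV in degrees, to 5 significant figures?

72.204°

The slot axis is L1's direction at -79.9°, so u = (cos -79.9°, sin -79.9°) = (0.17537, -0.98450) and n = (−sin -79.9°, cos -79.9°) = (0.98450, 0.17537). M is at the origin and R lies 24.3 along u from M, so R = 24.3·u = (4.2614, -23.923). Tangency of A1 to both parallel lines with radius 3.9 puts N and T at M ± 3.9·n: N = (3.8396, 0.68393), T = (-3.8396, -0.68393). Equal radii place F and V the same way about R: F = R + 3.9·n = (8.1010, -23.239), V = R − 3.9·n = (0.42185, -24.607). Then cos ∠TNV = NT·NV / (|NT||NV|), giving 72.204°.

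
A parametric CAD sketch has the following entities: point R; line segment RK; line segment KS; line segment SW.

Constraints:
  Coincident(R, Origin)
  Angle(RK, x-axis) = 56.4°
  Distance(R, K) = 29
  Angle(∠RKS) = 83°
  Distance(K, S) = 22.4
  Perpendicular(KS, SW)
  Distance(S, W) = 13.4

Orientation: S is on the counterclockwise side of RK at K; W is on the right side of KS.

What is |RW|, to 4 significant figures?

46.21

R is at the origin; RK runs at 56.4° with length 29.0, so K = 29.0·(cos 56.4°, sin 56.4°) = (16.05, 24.15). ∠RKS = 83.0°, so KS runs at 56.4° + (180° − 83.0°) = 153.4° from the x-axis; with |KS| = 22.4, S = K + 22.4·(cos 153.4°, sin 153.4°) = (-3.981, 34.18). KS ⟂ SW; with |SW| = 13.4 on the right of KS, W = S + 13.4·(0.4478, 0.8942) = (2.019, 46.17). Then |RW| = |W − R| = 46.21.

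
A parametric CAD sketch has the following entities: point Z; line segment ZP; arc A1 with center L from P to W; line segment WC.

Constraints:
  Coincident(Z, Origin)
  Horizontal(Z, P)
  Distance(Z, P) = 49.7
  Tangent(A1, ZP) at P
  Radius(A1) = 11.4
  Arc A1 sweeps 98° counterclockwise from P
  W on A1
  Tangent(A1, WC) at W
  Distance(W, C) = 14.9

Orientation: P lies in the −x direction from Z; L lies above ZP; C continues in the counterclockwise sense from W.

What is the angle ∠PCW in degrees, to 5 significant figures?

26.376°

On A1, P sits at bearing -90° from L; a 98° counterclockwise sweep puts W at bearing 8°, so W = L + 11.4·(cos 8°, sin 8°) = (-38.411, 12.987). Tangency of A1 to WC means the radius LW is perpendicular to WC, so WC runs along (−sin 8°, cos 8°); with |WC| = 14.9, C = (-40.485, 27.742). Then cos ∠PCW = CP·CW / (|CP||CW|), giving 26.376°.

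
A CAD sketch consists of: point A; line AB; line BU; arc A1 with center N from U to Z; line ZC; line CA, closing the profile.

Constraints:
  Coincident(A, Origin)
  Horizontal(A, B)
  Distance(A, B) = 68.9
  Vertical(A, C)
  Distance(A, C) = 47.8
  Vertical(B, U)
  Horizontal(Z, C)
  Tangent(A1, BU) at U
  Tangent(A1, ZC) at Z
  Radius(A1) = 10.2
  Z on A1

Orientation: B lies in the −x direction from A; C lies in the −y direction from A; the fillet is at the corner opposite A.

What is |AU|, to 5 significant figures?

78.492

A is at the origin; AB is horizontal with |AB| = 68.9 and B on the −x side, so B = (-68.900, 0.0000). A and C share the same x with |AC| = 47.8 and C on the −y side, so C = (0.0000, -47.800). The virtual corner opposite A is at (-68.900, -47.800). Since A1 is tangent to BU there, NU ⟂ BU and A1 meets ZC tangentially, so NZ is at right angles to ZC, with radius 10.2, so the center N sits 10.2 in from both sides at N = (-58.700, -37.600). That places the tangent points at U = (-68.900, -37.600) on BU and Z = (-58.700, -47.800) on ZC. Then |AU| = |U − A| = 78.492.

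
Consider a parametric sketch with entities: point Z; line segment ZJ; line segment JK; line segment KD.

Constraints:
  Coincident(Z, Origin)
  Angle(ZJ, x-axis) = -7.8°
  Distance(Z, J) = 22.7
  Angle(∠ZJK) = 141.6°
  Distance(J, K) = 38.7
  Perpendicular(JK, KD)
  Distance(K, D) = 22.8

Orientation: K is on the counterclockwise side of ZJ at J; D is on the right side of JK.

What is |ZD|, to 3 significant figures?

67.5

Z is at the origin; ZJ runs at -7.8° with length 22.7, so J = 22.7·(cos -7.8°, sin -7.8°) = (22.5, -3.08). ∠ZJK = 141.6°, so JK runs at -7.8° + (180° − 141.6°) = 30.6° from the x-axis; with |JK| = 38.7, K = J + 38.7·(cos 30.6°, sin 30.6°) = (55.8, 16.6). JK ⟂ KD; with |KD| = 22.8 on the right of JK, D = K + 22.8·(0.509, -0.861) = (67.4, -3.01). Then |ZD| = |D − Z| = 67.5.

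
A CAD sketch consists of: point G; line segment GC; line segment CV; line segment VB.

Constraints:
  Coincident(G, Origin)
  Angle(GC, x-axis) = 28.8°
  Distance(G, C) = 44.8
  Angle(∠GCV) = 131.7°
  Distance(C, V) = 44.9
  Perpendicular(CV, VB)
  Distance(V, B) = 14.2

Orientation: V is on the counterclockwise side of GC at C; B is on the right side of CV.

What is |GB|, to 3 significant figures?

88.6

G is at the origin; GC runs at 28.8° with length 44.8, so C = 44.8·(cos 28.8°, sin 28.8°) = (39.3, 21.6). ∠GCV = 131.7°, so CV runs at 28.8° + (180° − 131.7°) = 77.1° from the x-axis; with |CV| = 44.9, V = C + 44.9·(cos 77.1°, sin 77.1°) = (49.3, 65.3). The perpendicularity gives VB at right angles to CV; with |VB| = 14.2 on the right of CV, B = V + 14.2·(0.975, -0.223) = (63.1, 62.2). Then |GB| = |B − G| = 88.6.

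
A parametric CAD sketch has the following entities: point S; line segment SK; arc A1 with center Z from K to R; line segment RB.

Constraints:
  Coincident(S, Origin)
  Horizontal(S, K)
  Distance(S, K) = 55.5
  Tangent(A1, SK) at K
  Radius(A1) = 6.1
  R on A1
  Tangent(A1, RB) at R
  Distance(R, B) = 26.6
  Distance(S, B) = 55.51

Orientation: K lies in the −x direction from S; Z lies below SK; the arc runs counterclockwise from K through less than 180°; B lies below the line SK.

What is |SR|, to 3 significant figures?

61.3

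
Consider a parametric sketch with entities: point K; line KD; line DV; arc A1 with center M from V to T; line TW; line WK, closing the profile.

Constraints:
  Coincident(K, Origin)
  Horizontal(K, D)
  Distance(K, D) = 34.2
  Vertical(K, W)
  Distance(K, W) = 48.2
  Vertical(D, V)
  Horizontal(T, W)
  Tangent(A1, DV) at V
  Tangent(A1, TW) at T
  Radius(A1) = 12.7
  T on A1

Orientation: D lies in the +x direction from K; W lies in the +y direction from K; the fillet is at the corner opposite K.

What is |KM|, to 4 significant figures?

41.50

KW is vertical with |KW| = 48.2 and W on the +y side, so W = (0.000, 48.20). The virtual corner opposite K is at (34.20, 48.20). The tangent condition forces MV to be normal to DV and tangency of A1 to TW means the radius MT is perpendicular to TW, with radius 12.7, so the center M sits 12.7 in from both sides at M = (21.50, 35.50). Then |KM| = |M − K| = 41.50.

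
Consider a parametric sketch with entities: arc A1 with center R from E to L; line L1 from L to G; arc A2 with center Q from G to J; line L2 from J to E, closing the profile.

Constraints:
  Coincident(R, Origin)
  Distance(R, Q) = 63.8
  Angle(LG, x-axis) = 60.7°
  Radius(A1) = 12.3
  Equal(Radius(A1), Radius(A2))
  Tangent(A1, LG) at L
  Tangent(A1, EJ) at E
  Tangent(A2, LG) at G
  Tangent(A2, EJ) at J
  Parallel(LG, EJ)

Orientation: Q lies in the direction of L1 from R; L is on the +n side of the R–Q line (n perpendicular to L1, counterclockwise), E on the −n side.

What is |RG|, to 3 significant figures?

65.0

Tangency of A1 to both parallel lines with radius 12.3 puts L and E at R ± 12.3·n: L = (-10.7, 6.02), E = (10.7, -6.02). Equal radii place G and J the same way about Q: G = Q + 12.3·n = (20.5, 61.7), J = Q − 12.3·n = (41.9, 49.6). Then |RG| = |G − R| = 65.0.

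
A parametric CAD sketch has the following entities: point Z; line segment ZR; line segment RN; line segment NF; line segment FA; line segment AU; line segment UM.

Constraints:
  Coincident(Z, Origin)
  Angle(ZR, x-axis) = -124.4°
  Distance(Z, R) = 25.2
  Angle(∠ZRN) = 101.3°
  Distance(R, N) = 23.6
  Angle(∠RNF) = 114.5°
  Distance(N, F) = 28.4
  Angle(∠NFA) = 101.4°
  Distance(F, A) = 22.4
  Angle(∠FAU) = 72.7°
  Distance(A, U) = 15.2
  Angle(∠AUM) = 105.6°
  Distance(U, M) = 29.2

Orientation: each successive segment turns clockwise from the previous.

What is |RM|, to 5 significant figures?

37.435

∠FAU = 72.7° gives AU at -94.500° from the x-axis; with |AU| = 15.2, U = (-15.988, 6.6674). ∠AUM = 105.6° gives UM at -168.90° from the x-axis; with |UM| = 29.2, M = (-44.642, 1.0457). Then |RM| = |M − R| = 37.435.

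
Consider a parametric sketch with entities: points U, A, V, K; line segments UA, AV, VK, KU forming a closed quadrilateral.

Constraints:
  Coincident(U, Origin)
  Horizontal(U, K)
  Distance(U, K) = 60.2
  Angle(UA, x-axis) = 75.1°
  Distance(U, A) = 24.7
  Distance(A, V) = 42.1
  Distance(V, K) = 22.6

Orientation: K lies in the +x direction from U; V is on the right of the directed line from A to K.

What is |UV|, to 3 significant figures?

38.2

Checks: |AV| = 42.10 ✓; |VK| = 22.60 ✓.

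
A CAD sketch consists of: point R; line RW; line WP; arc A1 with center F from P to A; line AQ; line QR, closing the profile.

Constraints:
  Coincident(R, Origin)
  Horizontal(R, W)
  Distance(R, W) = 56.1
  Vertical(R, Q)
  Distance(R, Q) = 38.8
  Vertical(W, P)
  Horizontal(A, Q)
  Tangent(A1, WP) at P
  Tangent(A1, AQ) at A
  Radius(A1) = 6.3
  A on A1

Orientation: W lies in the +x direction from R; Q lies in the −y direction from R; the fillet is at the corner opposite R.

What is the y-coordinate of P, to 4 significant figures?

-32.50

R is at the origin; R and W share the same y with |RW| = 56.1 and W on the +x side, so W = (56.10, 0.000). R and Q share the same x with |RQ| = 38.8 and Q on the −y side, so Q = (0.000, -38.80). The virtual corner opposite R is at (56.10, -38.80). A1 meets WP tangentially, so FP is at right angles to WP and A1 meets AQ tangentially, so FA is at right angles to AQ, with radius 6.3, so the center F sits 6.3 in from both sides at F = (49.80, -32.50). That places the tangent points at P = (56.10, -32.50) on WP and A = (49.80, -38.80) on AQ. So P.y = -32.50.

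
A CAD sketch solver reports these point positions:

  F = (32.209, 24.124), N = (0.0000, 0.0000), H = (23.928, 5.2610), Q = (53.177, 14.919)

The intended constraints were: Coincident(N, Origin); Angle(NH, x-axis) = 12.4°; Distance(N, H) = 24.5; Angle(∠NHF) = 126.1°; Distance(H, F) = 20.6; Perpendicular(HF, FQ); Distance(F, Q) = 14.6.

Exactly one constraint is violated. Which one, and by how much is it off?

Distance(F, Q) = 14.6 — off by 8.30.

N = (0.00, 0.00) ✓; NH at 12.40° ✓; |NH| = 24.50 ✓; ∠NHF = 126.1° ✓; |HF| = 20.60 ✓; ∠(HF, FQ) = 90.00° ✓; |FQ| = 22.90 ✗.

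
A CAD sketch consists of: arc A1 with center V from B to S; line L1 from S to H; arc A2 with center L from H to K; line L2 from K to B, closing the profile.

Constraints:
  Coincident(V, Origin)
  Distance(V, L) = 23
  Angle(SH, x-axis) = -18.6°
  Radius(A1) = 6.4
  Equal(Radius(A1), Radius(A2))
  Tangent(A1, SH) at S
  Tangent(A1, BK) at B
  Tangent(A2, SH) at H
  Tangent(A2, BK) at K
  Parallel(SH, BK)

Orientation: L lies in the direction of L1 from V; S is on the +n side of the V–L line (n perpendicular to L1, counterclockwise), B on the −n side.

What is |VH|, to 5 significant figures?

23.874

The slot axis is L1's direction at -18.6°, so u = (cos -18.6°, sin -18.6°) = (0.94777, -0.31896) and n = (−sin -18.6°, cos -18.6°) = (0.31896, 0.94777). V is at the origin and L lies 23.0 along u from V, so L = 23.0·u = (21.799, -7.3361). Tangency of A1 to both parallel lines with radius 6.4 puts S and B at V ± 6.4·n: S = (2.0413, 6.0657), B = (-2.0413, -6.0657). Equal radii place H and K the same way about L: H = L + 6.4·n = (23.840, -1.2703), K = L − 6.4·n = (19.757, -13.402). Then |VH| = |H − V| = 23.874.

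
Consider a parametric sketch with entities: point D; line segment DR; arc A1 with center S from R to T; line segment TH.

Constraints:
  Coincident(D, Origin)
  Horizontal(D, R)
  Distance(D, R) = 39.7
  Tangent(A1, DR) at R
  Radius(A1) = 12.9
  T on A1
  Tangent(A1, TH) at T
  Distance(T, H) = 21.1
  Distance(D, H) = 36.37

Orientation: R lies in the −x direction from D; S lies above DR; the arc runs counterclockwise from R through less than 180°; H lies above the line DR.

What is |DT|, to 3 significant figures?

28.8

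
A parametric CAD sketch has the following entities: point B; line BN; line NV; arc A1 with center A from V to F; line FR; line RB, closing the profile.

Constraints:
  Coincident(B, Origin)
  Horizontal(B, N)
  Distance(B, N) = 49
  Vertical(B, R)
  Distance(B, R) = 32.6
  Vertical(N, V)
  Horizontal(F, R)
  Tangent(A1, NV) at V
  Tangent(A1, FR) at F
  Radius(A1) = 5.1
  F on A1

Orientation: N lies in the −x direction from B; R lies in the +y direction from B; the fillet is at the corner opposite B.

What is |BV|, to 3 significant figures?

56.2

The virtual corner opposite B is at (-49.0, 32.6). Tangency of A1 to NV means the radius AV is perpendicular to NV and tangency of A1 to FR means the radius AF is perpendicular to FR, with radius 5.1, so the center A sits 5.1 in from both sides at A = (-43.9, 27.5). That places the tangent points at V = (-49.0, 27.5) on NV and F = (-43.9, 32.6) on FR. Then |BV| = |V − B| = 56.2.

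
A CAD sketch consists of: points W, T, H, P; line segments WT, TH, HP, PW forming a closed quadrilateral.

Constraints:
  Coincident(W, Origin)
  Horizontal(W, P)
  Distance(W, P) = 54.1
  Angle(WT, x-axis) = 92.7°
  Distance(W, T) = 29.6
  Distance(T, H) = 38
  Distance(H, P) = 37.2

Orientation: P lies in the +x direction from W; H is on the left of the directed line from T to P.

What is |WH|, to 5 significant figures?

49.023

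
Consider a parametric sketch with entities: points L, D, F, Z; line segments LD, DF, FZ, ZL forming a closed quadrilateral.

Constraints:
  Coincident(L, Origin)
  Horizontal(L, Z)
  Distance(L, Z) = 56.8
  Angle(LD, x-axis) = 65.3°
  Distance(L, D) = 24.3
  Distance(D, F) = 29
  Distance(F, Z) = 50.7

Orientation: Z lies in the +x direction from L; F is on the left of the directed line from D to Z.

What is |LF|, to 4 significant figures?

52.59

Checks: |DF| = 29.00 ✓; |FZ| = 50.70 ✓.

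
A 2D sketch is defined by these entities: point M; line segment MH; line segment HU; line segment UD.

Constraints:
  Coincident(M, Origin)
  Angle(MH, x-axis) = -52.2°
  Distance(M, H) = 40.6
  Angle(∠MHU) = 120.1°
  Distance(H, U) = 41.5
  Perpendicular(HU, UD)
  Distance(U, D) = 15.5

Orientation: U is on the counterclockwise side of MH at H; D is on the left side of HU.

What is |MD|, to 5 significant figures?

64.900

M is at the origin; MH runs at -52.2° with length 40.6, so H = 40.6·(cos -52.2°, sin -52.2°) = (24.884, -32.080). ∠MHU = 120.1°, so HU runs at -52.2° + (180° − 120.1°) = 7.7000° from the x-axis; with |HU| = 41.5, U = H + 41.5·(cos 7.7000°, sin 7.7000°) = (66.010, -26.520). HU ⟂ UD; with |UD| = 15.5 on the left of HU, D = U + 15.5·(-0.13399, 0.99098) = (63.933, -11.160). Then |MD| = |D − M| = 64.900.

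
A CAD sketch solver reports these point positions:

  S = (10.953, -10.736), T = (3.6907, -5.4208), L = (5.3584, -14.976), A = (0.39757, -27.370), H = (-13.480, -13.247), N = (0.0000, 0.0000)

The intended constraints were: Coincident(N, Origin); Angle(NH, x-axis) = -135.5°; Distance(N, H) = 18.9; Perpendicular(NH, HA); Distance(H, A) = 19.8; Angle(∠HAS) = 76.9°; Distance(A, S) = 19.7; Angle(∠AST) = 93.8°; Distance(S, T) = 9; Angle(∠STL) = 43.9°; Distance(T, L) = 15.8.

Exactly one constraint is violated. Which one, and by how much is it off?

Distance(T, L) = 15.8 — off by 6.10.

N = (0.00, 0.00) ✓; NH at -135.5° ✓; |NH| = 18.90 ✓; ∠(NH, HA) = 90.00° ✓; |HA| = 19.80 ✓; ∠HAS = 76.90° ✓; |AS| = 19.70 ✓; ∠AST = 93.80° ✓; |ST| = 9.000 ✓; ∠STL = 43.90° ✓; |TL| = 9.700 ✗.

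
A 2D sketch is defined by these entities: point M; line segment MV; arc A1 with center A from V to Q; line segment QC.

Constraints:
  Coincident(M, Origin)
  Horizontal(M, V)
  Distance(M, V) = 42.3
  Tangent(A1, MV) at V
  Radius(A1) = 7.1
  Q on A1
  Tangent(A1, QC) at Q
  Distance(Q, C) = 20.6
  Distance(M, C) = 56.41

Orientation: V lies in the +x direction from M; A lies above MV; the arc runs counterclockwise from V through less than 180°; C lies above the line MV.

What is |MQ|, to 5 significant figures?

49.923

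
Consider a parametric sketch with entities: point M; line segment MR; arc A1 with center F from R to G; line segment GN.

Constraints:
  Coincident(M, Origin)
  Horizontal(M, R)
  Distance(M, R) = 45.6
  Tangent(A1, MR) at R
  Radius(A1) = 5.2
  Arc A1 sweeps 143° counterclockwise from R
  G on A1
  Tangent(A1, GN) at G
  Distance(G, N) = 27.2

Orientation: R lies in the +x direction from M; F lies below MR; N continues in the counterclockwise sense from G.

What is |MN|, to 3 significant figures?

69.2

M is at the origin; M and R share the same y with |MR| = 45.6 and R on the +x side, so R = (45.6, 0.00). Tangency of A1 to MR means the radius FR is perpendicular to MR, so F = R + (0, -5.2) = (45.6, -5.20). On A1, R sits at bearing 90° from F; a 143° counterclockwise sweep puts G at bearing 233°, so G = F + 5.2·(cos 233°, sin 233°) = (42.5, -9.35). Since A1 is tangent to GN there, FG ⟂ GN, so GN runs along (−sin 233°, cos 233°); with |GN| = 27.2, N = (64.2, -25.7). Then |MN| = |N − M| = 69.2.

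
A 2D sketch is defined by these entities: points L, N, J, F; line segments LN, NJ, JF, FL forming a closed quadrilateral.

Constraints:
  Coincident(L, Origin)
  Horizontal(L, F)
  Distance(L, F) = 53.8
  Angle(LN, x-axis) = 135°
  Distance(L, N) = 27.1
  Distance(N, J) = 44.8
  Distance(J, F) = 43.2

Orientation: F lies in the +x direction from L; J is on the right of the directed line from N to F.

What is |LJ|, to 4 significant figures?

17.70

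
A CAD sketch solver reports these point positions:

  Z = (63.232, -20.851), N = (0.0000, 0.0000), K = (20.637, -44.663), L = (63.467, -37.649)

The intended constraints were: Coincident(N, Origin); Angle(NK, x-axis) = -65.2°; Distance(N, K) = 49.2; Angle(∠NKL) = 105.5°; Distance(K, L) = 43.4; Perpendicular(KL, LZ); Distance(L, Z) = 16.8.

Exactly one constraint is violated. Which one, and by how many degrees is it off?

Perpendicular(KL, LZ) — off by 8.50°.

N = (0.00, 0.00) ✓; NK at -65.20° ✓; |NK| = 49.20 ✓; ∠NKL = 105.5° ✓; |KL| = 43.40 ✓; ∠(KL, LZ) = 81.50° ✗; |LZ| = 16.80 ✓.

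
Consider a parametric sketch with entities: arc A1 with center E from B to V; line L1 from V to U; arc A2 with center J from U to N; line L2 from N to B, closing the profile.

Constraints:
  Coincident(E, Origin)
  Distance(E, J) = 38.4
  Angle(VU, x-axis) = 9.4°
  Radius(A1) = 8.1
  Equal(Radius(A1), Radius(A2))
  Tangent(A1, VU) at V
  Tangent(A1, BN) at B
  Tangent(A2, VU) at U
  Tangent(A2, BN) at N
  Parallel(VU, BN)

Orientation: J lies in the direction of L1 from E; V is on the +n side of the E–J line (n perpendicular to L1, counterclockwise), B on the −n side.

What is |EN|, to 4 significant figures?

39.24

The slot axis is L1's direction at 9.4°, so u = (cos 9.4°, sin 9.4°) = (0.9866, 0.1633) and n = (−sin 9.4°, cos 9.4°) = (-0.1633, 0.9866). E is at the origin and J lies 38.4 along u from E, so J = 38.4·u = (37.88, 6.272). Tangency of A1 to both parallel lines with radius 8.1 puts V and B at E ± 8.1·n: V = (-1.323, 7.991), B = (1.323, -7.991). Equal radii place U and N the same way about J: U = J + 8.1·n = (36.56, 14.26), N = J − 8.1·n = (39.21, -1.720). Then |EN| = |N − E| = 39.24.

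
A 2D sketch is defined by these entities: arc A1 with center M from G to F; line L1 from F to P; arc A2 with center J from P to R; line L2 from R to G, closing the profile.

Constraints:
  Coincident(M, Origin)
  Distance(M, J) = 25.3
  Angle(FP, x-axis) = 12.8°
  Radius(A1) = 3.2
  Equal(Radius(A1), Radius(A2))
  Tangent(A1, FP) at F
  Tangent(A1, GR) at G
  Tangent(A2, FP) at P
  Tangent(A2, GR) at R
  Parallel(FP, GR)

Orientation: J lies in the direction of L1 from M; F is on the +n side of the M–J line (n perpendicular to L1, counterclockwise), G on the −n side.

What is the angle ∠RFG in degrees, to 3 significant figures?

75.8°

The slot axis is L1's direction at 12.8°, so u = (cos 12.8°, sin 12.8°) = (0.975, 0.222) and n = (−sin 12.8°, cos 12.8°) = (-0.222, 0.975). M is at the origin and J lies 25.3 along u from M, so J = 25.3·u = (24.7, 5.61). Tangency of A1 to both parallel lines with radius 3.2 puts F and G at M ± 3.2·n: F = (-0.709, 3.12), G = (0.709, -3.12). Equal radii place P and R the same way about J: P = J + 3.2·n = (24.0, 8.73), R = J − 3.2·n = (25.4, 2.48). Then cos ∠RFG = FR·FG / (|FR||FG|), giving 75.8°.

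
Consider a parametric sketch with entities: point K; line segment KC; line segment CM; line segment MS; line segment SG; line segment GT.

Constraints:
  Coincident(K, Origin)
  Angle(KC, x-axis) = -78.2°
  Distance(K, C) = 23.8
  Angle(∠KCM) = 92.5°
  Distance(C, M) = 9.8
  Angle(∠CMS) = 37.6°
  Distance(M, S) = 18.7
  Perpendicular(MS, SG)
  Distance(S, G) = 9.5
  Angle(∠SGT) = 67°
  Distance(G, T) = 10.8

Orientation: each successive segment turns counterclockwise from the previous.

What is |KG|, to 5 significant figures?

22.166

K is at the origin; KC runs at -78.2° with length 23.8, so C = (4.8670, -23.297). ∠KCM = 92.5° gives CM at 9.3000° from the x-axis; with |CM| = 9.8, M = (14.538, -21.713). ∠CMS = 37.6° gives MS at 151.70° from the x-axis; with |MS| = 18.7, S = (-1.9267, -12.848). MS is perpendicular to SG, so SG runs at -118.30°; with |SG| = 9.5, G = (-6.4306, -21.212). Then |KG| = |G − K| = 22.166.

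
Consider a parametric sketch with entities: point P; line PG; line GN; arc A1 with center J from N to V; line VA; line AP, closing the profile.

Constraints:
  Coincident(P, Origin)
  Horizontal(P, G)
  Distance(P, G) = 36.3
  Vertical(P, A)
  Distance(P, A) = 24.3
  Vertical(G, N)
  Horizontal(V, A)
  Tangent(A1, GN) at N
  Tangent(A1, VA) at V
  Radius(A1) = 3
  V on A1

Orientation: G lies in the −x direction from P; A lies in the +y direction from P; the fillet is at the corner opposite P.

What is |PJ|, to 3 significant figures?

39.5

P is at the origin; PG is horizontal with |PG| = 36.3 and G on the −x side, so G = (-36.3, 0.00). PA is vertical with |PA| = 24.3 and A on the +y side, so A = (0.00, 24.3). The virtual corner opposite P is at (-36.3, 24.3). Since A1 is tangent to GN there, JN ⟂ GN and since A1 is tangent to VA there, JV ⟂ VA, with radius 3.0, so the center J sits 3.0 in from both sides at J = (-33.3, 21.3). Then |PJ| = |J − P| = 39.5.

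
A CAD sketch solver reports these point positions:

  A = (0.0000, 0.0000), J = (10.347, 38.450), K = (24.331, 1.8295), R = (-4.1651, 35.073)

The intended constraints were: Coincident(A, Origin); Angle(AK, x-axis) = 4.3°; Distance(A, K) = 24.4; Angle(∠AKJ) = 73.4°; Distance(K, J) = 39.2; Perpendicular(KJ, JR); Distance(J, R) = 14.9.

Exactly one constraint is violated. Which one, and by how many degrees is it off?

Perpendicular(KJ, JR) — off by 7.80°.

A = (0.00, 0.00) ✓; AK at 4.300° ✓; |AK| = 24.40 ✓; ∠AKJ = 73.40° ✓; |KJ| = 39.20 ✓; ∠(KJ, JR) = 82.20° ✗; |JR| = 14.90 ✓.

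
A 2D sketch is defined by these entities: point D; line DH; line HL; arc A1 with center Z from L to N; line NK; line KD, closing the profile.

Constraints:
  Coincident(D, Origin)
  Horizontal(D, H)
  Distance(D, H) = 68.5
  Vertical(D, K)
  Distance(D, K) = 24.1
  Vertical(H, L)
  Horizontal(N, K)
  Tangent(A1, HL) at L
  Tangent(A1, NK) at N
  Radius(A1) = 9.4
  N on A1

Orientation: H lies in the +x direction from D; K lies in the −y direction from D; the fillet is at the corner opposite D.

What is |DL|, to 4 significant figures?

70.06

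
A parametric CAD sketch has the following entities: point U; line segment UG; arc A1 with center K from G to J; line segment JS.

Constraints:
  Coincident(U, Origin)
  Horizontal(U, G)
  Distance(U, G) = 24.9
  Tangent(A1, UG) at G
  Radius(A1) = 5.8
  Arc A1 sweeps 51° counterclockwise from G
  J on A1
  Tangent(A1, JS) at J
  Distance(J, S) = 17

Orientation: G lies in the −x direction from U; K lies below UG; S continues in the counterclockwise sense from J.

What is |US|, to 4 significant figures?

42.95

U is at the origin; U and G share the same y with |UG| = 24.9 and G on the −x side, so G = (-24.90, 0.000). The tangent condition forces KG to be normal to UG, so K = G + (0, -5.8) = (-24.90, -5.800). On A1, G sits at bearing 90° from K; a 51° counterclockwise sweep puts J at bearing 141°, so J = K + 5.8·(cos 141°, sin 141°) = (-29.41, -2.150). A1 meets JS tangentially, so KJ is at right angles to JS, so JS runs along (−sin 141°, cos 141°); with |JS| = 17.0, S = (-40.11, -15.36). Then |US| = |S − U| = 42.95.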